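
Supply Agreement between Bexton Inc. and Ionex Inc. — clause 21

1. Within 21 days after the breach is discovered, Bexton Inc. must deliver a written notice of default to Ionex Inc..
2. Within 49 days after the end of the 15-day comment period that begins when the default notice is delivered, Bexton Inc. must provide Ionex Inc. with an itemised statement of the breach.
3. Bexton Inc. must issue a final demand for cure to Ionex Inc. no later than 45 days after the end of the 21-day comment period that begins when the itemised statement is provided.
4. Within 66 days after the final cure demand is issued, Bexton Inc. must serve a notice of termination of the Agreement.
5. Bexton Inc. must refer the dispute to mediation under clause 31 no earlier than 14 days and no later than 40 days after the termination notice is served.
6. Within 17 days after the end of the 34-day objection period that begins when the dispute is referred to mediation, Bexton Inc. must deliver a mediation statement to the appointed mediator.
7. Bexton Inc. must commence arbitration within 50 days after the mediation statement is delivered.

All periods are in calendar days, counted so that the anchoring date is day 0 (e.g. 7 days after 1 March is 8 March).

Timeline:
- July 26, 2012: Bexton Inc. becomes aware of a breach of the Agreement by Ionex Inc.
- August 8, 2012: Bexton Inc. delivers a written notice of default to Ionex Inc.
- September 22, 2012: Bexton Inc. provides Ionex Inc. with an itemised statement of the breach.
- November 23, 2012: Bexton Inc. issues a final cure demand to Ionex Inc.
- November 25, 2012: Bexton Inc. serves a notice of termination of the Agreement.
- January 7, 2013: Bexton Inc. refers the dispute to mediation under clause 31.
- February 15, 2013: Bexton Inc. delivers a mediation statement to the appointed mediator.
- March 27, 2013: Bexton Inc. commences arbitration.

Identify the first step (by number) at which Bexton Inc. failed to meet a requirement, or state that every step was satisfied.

Step 5

(1) due by July 26, 2012 + 21 days = August 16, 2012; August 8, 2012 is within that limit.
(2) due by August 23, 2012 + 49 days = October 11, 2012; completed September 22, 2012, before the deadline.
(3) due by October 13, 2012 + 45 days = November 27, 2012; done November 23, 2012 — timely.
(4) due by November 23, 2012 + 66 days = January 28, 2013; completed November 25, 2012, before the deadline.
(5) the permitted window runs from November 25, 2012 + 14 = December 9, 2012 to November 25, 2012 + 40 = January 4, 2013; done January 7, 2013 — 3 days after the window closed.
Later steps need not be reached.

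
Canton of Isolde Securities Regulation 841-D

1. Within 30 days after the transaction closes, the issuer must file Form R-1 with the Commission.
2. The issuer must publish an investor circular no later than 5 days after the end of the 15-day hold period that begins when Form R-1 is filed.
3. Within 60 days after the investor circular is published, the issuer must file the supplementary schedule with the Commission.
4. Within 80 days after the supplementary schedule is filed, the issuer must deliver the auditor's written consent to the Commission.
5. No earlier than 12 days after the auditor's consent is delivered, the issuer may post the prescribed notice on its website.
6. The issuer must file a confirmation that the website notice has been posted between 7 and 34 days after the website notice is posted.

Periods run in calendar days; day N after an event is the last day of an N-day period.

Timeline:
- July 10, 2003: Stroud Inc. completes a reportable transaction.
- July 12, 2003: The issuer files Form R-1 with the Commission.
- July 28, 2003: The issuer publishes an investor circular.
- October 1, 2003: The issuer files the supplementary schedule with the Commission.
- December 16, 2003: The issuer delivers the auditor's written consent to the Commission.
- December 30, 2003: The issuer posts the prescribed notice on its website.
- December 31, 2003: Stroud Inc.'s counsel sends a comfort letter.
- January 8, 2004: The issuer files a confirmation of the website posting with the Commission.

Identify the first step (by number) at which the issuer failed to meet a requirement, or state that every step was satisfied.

Step 3

(1) due by July 10, 2003 + 30 days = August 9, 2003; July 12, 2003 is within that limit.
(2) due by July 27, 2003 + 5 days = August 1, 2003; July 28, 2003 is within that limit.
(3) due by July 28, 2003 + 60 days = September 26, 2003; not done until October 1, 2003, 5 days after the deadline.
No need to go further; step 3 was not satisfied.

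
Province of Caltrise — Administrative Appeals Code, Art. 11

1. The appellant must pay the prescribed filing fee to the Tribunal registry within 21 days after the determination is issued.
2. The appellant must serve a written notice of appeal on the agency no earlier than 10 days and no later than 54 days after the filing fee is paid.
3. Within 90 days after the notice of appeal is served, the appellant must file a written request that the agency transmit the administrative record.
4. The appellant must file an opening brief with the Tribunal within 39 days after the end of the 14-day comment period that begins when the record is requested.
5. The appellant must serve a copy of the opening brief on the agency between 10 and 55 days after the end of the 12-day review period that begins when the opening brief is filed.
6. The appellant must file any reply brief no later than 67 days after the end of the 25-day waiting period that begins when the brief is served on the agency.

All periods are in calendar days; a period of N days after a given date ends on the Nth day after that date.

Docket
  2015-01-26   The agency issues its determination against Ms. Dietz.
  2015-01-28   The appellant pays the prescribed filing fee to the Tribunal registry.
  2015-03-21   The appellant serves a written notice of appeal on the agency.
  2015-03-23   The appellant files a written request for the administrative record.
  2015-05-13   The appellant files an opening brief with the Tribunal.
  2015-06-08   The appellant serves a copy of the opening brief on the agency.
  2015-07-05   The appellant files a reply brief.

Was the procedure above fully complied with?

Step 1: 21 days after 2015-01-26 (when the determination is issued) is 2015-02-16; 2015-01-28 is within that limit.
Step 2: the window is 10–54 days after 2015-01-28 (when the filing fee is paid), so 2015-02-07 through 2015-03-23; done 2015-03-21 — within the window.
Step 3: 90 days after 2015-03-21 (when the notice of appeal is served) is 2015-06-19; 2015-03-23 is within that limit.
Step 4: 39 days after 2015-04-06 (end of the 14-day comment period, which began when the record is requested on 2015-03-23) is 2015-05-15; completed 2015-05-13, before the deadline.
Step 5: the window is 10–55 days after 2015-05-25 (end of the 12-day review period, which began when the opening brief is filed on 2015-05-13), so 2015-06-04 through 2015-07-19; 2015-06-08 falls inside that range.
Step 6: 67 days after 2015-07-03 (end of the 25-day waiting period, which began when the brief is served on the agency on 2015-06-08) is 2015-09-08; done 2015-07-05 — timely.

Yes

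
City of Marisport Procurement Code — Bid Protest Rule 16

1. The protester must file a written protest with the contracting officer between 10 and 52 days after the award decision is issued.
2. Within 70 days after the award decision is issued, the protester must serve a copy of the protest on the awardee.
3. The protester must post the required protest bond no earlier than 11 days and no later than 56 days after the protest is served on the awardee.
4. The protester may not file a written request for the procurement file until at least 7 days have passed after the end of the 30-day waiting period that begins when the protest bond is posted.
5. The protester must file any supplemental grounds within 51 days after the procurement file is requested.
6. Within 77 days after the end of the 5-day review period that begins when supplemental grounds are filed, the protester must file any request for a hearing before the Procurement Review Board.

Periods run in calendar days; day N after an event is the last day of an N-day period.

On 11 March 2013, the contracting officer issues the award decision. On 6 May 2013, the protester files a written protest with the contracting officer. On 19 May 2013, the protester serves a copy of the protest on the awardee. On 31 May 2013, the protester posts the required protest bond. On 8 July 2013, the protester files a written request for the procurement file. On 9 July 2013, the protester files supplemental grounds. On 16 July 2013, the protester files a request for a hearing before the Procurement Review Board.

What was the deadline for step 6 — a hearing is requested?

Supplemental grounds are filed on 9 July 2013; the 5-day review period therefore ends 14 July 2013, and step 6 runs from that date. 77 days after 14 July 2013 is 29 September 2013.

29 September 2013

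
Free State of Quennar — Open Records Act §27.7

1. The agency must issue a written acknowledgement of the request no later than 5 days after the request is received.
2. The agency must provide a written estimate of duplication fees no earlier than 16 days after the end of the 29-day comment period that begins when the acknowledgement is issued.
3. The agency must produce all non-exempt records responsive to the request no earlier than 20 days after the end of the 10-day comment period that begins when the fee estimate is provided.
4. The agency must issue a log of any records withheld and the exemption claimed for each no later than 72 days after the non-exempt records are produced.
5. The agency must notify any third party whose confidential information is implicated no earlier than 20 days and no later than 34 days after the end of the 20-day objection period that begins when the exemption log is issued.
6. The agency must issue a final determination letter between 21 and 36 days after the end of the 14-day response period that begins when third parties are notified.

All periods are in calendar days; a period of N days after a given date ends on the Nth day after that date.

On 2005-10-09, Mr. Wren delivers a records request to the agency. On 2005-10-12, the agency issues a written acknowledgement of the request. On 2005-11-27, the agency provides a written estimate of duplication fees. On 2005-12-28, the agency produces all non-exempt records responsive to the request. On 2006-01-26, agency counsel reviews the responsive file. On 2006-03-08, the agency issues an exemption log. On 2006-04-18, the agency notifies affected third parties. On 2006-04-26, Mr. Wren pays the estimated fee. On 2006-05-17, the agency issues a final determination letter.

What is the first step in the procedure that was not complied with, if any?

Step 1: 5 days after 2005-10-09 (when the request is received) is 2005-10-14; completed 2005-10-12, before the deadline.
Step 2: the earliest permitted date is 16 days after 2005-11-10 (end of the 29-day comment period, which began when the acknowledgement is issued on 2005-10-12), i.e. 2005-11-26; 2005-11-27 is on or after that date.
Step 3: the earliest permitted date is 20 days after 2005-12-07 (end of the 10-day comment period, which began when the fee estimate is provided on 2005-11-27), i.e. 2005-12-27; done 2005-12-28, after the minimum wait.
Step 4: 72 days after 2005-12-28 (when the non-exempt records are produced) is 2006-03-10; completed 2006-03-08, before the deadline.
Step 5: the window is 20–34 days after 2006-03-28 (end of the 20-day objection period, which began when the exemption log is issued on 2006-03-08), so 2006-04-17 through 2006-05-01; done 2006-04-18 — within the window.
Step 6: the window is 21–36 days after 2006-05-02 (end of the 14-day response period, which began when third parties are notified on 2006-04-18), so 2006-05-23 through 2006-06-07; done 2006-05-17 — 6 days before the window opened.
Later steps need not be reached.

Step 6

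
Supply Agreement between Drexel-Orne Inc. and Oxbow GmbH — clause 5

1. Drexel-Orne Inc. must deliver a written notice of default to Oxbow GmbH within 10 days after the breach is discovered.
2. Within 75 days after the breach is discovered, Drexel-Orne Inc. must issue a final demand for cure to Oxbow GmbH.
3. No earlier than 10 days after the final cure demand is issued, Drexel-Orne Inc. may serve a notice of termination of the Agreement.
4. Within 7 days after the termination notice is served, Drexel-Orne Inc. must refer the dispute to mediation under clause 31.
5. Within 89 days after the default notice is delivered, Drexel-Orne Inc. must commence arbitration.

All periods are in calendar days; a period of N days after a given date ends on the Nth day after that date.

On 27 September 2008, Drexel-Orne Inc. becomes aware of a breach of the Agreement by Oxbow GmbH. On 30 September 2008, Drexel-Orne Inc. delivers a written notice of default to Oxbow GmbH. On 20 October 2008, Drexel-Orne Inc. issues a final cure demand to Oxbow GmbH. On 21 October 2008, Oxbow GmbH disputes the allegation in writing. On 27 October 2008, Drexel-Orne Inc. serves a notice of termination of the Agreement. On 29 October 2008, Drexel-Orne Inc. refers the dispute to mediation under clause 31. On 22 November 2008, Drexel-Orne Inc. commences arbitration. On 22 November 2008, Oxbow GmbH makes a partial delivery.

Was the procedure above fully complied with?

No

(1) due by 27 September 2008 + 10 days = 7 October 2008; completed 30 September 2008, before the deadline.
(2) due by 27 September 2008 + 75 days = 11 December 2008; 20 October 2008 is within that limit.
(3) permitted from 20 October 2008 + 10 days = 30 October 2008 onward; 27 October 2008 is 3 days before the earliest permitted date.
No need to go further; step 3 was not satisfied.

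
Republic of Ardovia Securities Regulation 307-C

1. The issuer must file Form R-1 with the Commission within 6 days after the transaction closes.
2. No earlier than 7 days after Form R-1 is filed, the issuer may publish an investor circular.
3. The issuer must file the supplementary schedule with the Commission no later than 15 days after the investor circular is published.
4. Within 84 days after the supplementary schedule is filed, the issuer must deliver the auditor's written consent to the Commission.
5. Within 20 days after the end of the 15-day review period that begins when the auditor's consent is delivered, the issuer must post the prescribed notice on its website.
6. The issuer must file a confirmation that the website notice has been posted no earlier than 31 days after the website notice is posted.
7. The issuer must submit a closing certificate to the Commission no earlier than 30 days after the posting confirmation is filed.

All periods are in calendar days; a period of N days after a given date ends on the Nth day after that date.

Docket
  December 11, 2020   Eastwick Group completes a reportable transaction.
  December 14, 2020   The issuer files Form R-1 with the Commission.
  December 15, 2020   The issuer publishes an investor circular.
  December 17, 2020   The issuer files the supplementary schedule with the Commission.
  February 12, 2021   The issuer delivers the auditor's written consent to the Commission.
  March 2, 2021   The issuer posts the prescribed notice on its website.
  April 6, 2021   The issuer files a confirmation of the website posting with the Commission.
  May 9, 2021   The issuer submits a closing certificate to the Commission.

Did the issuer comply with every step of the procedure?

Step 1: 6 days after December 11, 2020 (when the transaction closes) is December 17, 2020; done December 14, 2020 — timely.
Step 2: the earliest permitted date is 7 days after December 14, 2020 (when Form R-1 is filed), i.e. December 21, 2020; acted on December 15, 2020, 6 days prematurely.

No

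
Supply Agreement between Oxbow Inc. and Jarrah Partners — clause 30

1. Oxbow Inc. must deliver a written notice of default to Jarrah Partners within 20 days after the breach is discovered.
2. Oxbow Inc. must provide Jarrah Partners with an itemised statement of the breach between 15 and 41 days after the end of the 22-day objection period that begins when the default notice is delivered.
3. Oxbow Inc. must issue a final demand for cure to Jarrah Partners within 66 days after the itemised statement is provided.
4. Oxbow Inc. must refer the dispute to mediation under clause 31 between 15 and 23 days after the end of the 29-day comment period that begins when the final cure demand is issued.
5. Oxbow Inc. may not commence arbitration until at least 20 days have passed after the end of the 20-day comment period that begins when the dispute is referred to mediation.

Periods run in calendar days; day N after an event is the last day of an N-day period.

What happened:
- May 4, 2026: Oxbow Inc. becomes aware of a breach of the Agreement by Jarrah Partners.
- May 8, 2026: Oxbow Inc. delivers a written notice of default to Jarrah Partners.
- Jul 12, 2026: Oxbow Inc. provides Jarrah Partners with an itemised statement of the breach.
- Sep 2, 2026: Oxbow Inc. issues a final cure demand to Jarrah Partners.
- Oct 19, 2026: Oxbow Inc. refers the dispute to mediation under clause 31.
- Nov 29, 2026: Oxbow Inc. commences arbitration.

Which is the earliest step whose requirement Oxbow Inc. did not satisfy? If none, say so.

Step 1 — counting 20 days from May 4, 2026 (when the breach is discovered) gives a deadline of May 24, 2026; May 8, 2026 is within that limit.
Step 2 — 15 and 41 days from May 30, 2026 (end of the 22-day objection period, which began when the default notice is delivered on May 8, 2026) are Jun 14, 2026 and Jul 10, 2026 respectively; done Jul 12, 2026 — 2 days after the window closed.
Later steps need not be reached.

Step 2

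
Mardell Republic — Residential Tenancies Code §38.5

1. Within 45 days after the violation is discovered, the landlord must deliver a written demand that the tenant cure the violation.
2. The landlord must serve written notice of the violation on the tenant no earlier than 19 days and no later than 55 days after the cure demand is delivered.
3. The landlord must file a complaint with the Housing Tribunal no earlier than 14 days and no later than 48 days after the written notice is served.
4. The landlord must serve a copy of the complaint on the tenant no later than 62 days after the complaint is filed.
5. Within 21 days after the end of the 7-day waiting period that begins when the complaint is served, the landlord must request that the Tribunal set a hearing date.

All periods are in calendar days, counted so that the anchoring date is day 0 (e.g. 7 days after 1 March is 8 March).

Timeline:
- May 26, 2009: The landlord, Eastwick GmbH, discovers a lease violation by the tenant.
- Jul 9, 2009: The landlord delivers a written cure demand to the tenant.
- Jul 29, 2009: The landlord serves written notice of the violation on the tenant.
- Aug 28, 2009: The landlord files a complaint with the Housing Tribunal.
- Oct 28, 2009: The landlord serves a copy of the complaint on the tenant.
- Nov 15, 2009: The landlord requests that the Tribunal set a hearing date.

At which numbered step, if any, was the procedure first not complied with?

None — every step was satisfied

Step 1 — counting 45 days from May 26, 2009 (when the violation is discovered) gives a deadline of Jul 10, 2009; completed Jul 9, 2009, before the deadline.
Step 2 — 19 and 55 days from Jul 9, 2009 (when the cure demand is delivered) are Jul 28, 2009 and Sep 2, 2009 respectively; Jul 29, 2009 falls inside that range.
Step 3 — 14 and 48 days from Jul 29, 2009 (when the written notice is served) are Aug 12, 2009 and Sep 15, 2009 respectively; Aug 28, 2009 falls inside that range.
Step 4 — counting 62 days from Aug 28, 2009 (when the complaint is filed) gives a deadline of Oct 29, 2009; Oct 28, 2009 is within that limit.
Step 5 — counting 21 days from Nov 4, 2009 (end of the 7-day waiting period, which began when the complaint is served on Oct 28, 2009) gives a deadline of Nov 25, 2009; completed Nov 15, 2009, before the deadline.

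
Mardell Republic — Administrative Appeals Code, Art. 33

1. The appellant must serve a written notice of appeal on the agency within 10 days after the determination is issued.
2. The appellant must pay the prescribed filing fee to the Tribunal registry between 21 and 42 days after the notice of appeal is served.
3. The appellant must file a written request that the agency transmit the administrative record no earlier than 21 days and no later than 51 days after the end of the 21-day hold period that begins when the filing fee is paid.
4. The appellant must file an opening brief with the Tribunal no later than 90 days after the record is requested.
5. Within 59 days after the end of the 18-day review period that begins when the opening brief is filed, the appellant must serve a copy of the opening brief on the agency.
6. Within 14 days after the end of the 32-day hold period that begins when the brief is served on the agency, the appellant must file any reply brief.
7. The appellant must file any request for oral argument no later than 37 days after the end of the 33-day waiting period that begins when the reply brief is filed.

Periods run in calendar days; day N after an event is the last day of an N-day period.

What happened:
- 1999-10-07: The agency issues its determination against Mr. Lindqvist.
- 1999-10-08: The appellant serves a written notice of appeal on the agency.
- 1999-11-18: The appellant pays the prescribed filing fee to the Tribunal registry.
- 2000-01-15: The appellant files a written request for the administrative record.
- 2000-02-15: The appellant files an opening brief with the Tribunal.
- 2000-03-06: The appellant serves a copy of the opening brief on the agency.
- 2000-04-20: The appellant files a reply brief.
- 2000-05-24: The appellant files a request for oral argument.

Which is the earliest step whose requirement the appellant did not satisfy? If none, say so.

None — every step was satisfied

Step 1: 10 days after 1999-10-07 (when the determination is issued) is 1999-10-17; 1999-10-08 is within that limit.
Step 2: the window is 21–42 days after 1999-10-08 (when the notice of appeal is served), so 1999-10-29 through 1999-11-19; done 1999-11-18 — within the window.
Step 3: the window is 21–51 days after 1999-12-09 (end of the 21-day hold period, which began when the filing fee is paid on 1999-11-18), so 1999-12-30 through 2000-01-29; done 2000-01-15, which is between those dates.
Step 4: 90 days after 2000-01-15 (when the record is requested) is 2000-04-14; completed 2000-02-15, before the deadline.
Step 5: 59 days after 2000-03-04 (end of the 18-day review period, which began when the opening brief is filed on 2000-02-15) is 2000-05-02; completed 2000-03-06, before the deadline.
Step 6: 14 days after 2000-04-07 (end of the 32-day hold period, which began when the brief is served on the agency on 2000-03-06) is 2000-04-21; completed 2000-04-20, before the deadline.
Step 7: 37 days after 2000-05-23 (end of the 33-day waiting period, which began when the reply brief is filed on 2000-04-20) is 2000-06-29; completed 2000-05-24, before the deadline.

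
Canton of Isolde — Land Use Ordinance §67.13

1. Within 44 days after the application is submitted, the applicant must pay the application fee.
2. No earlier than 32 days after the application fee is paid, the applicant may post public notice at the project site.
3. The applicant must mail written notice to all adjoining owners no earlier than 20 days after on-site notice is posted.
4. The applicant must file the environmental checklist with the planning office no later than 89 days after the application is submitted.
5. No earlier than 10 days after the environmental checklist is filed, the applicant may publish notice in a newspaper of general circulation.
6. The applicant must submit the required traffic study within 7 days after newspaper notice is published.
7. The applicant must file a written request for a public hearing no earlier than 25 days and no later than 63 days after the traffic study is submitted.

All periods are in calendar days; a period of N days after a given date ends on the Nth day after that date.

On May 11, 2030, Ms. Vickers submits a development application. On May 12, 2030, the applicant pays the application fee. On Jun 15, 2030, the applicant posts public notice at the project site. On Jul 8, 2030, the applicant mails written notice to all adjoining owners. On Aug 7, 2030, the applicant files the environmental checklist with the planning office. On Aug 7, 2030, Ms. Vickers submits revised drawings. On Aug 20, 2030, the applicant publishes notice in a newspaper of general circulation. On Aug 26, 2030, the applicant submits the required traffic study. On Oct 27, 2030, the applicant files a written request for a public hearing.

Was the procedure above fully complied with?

(1) due by May 11, 2030 + 44 days = Jun 24, 2030; May 12, 2030 is within that limit.
(2) permitted from May 12, 2030 + 32 days = Jun 13, 2030 onward; done Jun 15, 2030, after the minimum wait.
(3) permitted from Jun 15, 2030 + 20 days = Jul 5, 2030 onward; done Jul 8, 2030 — permitted.
(4) due by May 11, 2030 + 89 days = Aug 8, 2030; Aug 7, 2030 is within that limit.
(5) permitted from Aug 7, 2030 + 10 days = Aug 17, 2030 onward; Aug 20, 2030 is on or after that date.
(6) due by Aug 20, 2030 + 7 days = Aug 27, 2030; completed Aug 26, 2030, before the deadline.
(7) the permitted window runs from Aug 26, 2030 + 25 = Sep 20, 2030 to Aug 26, 2030 + 63 = Oct 28, 2030; done Oct 27, 2030, which is between those dates.

Yes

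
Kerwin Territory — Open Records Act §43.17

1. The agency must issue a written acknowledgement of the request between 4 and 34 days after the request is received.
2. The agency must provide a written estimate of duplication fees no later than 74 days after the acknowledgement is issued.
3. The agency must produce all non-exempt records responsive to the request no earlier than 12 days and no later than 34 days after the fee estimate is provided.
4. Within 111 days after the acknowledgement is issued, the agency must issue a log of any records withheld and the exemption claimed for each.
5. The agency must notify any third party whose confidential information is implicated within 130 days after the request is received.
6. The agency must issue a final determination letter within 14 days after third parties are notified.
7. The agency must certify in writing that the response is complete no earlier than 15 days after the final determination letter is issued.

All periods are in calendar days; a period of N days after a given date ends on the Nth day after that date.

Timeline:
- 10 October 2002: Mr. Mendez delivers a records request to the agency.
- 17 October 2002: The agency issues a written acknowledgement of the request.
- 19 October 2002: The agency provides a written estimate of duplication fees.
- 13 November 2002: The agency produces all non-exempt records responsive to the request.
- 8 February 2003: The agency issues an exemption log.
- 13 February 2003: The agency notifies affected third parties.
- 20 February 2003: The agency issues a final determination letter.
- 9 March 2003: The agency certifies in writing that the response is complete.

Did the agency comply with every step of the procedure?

No

Step 1: the window is 4–34 days after 10 October 2002 (when the request is received), so 14 October 2002 through 13 November 2002; 17 October 2002 falls inside that range.
Step 2: 74 days after 17 October 2002 (when the acknowledgement is issued) is 30 December 2002; 19 October 2002 is within that limit.
Step 3: the window is 12–34 days after 19 October 2002 (when the fee estimate is provided), so 31 October 2002 through 22 November 2002; done 13 November 2002, which is between those dates.
Step 4: 111 days after 17 October 2002 (when the acknowledgement is issued) is 5 February 2003; done 8 February 2003 — 3 days late.
Later steps need not be reached.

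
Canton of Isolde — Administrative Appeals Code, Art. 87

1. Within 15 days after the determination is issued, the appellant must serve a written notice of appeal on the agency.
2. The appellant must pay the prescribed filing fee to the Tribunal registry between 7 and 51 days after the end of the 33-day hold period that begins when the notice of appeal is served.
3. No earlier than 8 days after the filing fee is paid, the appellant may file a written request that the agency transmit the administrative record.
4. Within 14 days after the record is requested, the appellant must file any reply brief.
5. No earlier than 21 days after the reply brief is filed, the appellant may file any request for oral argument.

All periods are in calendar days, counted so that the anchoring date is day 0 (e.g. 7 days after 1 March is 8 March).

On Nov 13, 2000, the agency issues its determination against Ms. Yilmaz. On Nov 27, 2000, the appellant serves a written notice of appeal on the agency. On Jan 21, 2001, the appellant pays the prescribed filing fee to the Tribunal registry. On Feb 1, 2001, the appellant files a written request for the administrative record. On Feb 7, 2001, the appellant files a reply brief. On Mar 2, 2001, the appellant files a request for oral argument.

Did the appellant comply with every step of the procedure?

(1) due by Nov 13, 2000 + 15 days = Nov 28, 2000; completed Nov 27, 2000, before the deadline.
(2) the permitted window runs from Dec 30, 2000 + 7 = Jan 6, 2001 to Dec 30, 2000 + 51 = Feb 19, 2001; done Jan 21, 2001 — within the window.
(3) permitted from Jan 21, 2001 + 8 days = Jan 29, 2001 onward; Feb 1, 2001 is on or after that date.
(4) due by Feb 1, 2001 + 14 days = Feb 15, 2001; Feb 7, 2001 is within that limit.
(5) permitted from Feb 7, 2001 + 21 days = Feb 28, 2001 onward; done Mar 2, 2001, after the minimum wait.

Yes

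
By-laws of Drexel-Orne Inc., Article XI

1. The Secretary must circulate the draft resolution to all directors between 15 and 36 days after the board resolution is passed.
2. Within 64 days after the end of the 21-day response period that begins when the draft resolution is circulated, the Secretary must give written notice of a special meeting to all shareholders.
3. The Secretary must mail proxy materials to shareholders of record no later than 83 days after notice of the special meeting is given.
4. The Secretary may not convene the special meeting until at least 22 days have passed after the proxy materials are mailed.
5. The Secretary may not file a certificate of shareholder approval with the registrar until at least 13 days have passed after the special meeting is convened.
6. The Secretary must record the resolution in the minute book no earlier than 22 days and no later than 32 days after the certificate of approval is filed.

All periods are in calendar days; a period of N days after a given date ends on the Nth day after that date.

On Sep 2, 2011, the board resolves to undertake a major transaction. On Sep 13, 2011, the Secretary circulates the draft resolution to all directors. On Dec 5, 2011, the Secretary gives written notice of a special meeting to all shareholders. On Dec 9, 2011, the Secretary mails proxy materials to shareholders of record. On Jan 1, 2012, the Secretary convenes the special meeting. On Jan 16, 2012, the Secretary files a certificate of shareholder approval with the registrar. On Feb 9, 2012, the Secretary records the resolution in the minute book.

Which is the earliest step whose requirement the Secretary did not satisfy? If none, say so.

Step 1: the window is 15–36 days after Sep 2, 2011 (when the board resolution is passed), so Sep 17, 2011 through Oct 8, 2011; done Sep 13, 2011 — 4 days before the window opened.
Later steps need not be reached.

Step 1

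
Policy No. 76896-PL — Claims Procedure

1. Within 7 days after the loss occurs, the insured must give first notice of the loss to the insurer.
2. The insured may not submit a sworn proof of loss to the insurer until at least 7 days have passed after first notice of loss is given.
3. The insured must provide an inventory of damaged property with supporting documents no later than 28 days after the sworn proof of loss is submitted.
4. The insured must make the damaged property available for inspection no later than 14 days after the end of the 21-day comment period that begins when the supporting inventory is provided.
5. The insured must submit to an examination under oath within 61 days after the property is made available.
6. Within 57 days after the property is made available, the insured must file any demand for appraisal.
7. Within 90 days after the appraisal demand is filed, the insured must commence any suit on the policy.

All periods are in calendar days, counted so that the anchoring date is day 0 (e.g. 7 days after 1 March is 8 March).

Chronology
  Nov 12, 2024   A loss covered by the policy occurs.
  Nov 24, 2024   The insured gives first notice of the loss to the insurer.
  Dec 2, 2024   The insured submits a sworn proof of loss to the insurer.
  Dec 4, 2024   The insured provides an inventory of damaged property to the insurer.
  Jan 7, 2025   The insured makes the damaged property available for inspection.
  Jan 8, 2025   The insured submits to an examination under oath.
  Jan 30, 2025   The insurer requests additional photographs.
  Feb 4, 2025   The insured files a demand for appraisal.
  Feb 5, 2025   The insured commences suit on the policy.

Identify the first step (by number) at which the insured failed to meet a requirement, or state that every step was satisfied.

Step 1

Step 1 — counting 7 days from Nov 12, 2024 (when the loss occurs) gives a deadline of Nov 19, 2024; done Nov 24, 2024 — 5 days late.
The procedure was therefore not followed at step 1.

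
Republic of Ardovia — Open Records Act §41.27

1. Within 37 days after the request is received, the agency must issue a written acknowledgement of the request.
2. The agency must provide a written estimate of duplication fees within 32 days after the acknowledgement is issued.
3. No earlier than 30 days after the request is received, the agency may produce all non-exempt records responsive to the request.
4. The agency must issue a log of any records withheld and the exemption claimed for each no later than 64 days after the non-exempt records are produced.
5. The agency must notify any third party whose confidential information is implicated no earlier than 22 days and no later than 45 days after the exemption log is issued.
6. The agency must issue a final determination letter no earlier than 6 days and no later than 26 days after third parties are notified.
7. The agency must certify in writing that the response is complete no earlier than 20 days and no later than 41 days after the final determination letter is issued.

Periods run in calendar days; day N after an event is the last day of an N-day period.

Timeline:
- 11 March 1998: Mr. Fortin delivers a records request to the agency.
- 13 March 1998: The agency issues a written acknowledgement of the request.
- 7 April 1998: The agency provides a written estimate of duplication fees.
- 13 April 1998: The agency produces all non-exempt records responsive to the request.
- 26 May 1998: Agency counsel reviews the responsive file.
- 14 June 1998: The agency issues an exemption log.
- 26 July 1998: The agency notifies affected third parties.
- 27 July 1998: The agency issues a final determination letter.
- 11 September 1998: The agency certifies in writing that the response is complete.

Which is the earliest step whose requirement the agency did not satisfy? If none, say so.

Step 1 — counting 37 days from 11 March 1998 (when the request is received) gives a deadline of 17 April 1998; 13 March 1998 is within that limit.
Step 2 — counting 32 days from 13 March 1998 (when the acknowledgement is issued) gives a deadline of 14 April 1998; 7 April 1998 is within that limit.
Step 3 — must wait 30 days from 11 March 1998 (when the request is received), so not before 10 April 1998; 13 April 1998 is on or after that date.
Step 4 — counting 64 days from 13 April 1998 (when the non-exempt records are produced) gives a deadline of 16 June 1998; done 14 June 1998 — timely.
Step 5 — 22 and 45 days from 14 June 1998 (when the exemption log is issued) are 6 July 1998 and 29 July 1998 respectively; done 26 July 1998 — within the window.
Step 6 — 6 and 26 days from 26 July 1998 (when third parties are notified) are 1 August 1998 and 21 August 1998 respectively; 27 July 1998 is 5 days too early.
Later steps need not be reached.

Step 6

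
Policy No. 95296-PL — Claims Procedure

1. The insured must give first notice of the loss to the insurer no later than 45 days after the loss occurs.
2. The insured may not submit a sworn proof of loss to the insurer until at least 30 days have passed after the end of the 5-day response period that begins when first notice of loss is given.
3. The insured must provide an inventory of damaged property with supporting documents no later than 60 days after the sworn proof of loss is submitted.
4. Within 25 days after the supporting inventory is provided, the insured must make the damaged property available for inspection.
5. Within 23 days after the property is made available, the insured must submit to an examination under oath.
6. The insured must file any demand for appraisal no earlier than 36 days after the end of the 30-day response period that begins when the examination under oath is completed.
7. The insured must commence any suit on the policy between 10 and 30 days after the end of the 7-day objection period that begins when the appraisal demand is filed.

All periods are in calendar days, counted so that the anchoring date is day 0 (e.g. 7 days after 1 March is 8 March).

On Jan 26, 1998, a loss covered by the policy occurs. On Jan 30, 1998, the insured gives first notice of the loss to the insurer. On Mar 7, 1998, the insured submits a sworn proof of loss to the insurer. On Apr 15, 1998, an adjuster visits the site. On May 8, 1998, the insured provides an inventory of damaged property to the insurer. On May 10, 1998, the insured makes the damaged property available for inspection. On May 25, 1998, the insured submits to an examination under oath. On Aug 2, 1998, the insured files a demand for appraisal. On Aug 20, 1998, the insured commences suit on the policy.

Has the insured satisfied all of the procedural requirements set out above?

No

(1) due by Jan 26, 1998 + 45 days = Mar 12, 1998; done Jan 30, 1998 — timely.
(2) permitted from Feb 4, 1998 + 30 days = Mar 6, 1998 onward; Mar 7, 1998 is on or after that date.
(3) due by Mar 7, 1998 + 60 days = May 6, 1998; done May 8, 1998 — 2 days late.
That is the first point of non-compliance.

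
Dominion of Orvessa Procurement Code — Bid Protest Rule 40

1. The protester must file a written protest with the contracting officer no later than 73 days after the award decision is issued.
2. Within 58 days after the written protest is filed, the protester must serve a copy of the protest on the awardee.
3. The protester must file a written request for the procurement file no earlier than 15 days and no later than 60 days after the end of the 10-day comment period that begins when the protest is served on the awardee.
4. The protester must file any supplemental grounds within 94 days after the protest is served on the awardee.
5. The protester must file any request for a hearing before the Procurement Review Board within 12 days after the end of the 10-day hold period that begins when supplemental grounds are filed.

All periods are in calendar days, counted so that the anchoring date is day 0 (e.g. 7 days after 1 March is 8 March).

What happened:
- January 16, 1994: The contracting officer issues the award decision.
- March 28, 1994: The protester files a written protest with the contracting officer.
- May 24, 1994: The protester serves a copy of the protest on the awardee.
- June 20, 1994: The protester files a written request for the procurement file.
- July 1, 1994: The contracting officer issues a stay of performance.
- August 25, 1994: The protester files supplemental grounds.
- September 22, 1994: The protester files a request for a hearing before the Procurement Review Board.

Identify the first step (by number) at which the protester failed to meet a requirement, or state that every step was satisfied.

Step 1: 73 days after January 16, 1994 (when the award decision is issued) is March 30, 1994; done March 28, 1994 — timely.
Step 2: 58 days after March 28, 1994 (when the written protest is filed) is May 25, 1994; done May 24, 1994 — timely.
Step 3: the window is 15–60 days after June 3, 1994 (end of the 10-day comment period, which began when the protest is served on the awardee on May 24, 1994), so June 18, 1994 through August 2, 1994; done June 20, 1994 — within the window.
Step 4: 94 days after May 24, 1994 (when the protest is served on the awardee) is August 26, 1994; done August 25, 1994 — timely.
Step 5: 12 days after September 4, 1994 (end of the 10-day hold period, which began when supplemental grounds are filed on August 25, 1994) is September 16, 1994; not done until September 22, 1994, 6 days after the deadline.

Step 5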